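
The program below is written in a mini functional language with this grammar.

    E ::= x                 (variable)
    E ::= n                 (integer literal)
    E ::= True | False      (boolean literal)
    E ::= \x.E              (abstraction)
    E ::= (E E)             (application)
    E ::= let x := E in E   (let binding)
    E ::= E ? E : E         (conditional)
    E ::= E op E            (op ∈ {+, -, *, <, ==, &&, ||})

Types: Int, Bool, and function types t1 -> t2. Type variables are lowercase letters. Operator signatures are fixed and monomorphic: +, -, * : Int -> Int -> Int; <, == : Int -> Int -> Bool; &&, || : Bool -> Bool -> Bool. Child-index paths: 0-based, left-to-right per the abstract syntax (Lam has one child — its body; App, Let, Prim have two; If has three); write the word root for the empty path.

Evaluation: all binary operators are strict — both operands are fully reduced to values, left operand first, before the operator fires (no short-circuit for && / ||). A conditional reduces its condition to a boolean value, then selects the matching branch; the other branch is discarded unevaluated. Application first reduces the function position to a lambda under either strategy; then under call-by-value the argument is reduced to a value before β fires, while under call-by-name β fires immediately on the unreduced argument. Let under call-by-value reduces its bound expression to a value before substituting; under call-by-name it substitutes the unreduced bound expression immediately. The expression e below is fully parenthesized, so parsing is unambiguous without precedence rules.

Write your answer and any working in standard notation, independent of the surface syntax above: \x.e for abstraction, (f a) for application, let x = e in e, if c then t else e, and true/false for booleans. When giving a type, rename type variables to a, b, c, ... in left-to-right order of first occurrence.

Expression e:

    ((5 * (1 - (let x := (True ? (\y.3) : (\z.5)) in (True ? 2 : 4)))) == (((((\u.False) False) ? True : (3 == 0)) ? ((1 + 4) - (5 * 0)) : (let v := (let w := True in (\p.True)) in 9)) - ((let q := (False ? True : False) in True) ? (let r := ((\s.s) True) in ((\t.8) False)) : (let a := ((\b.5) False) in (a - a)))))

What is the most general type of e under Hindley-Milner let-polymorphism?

Answer: Bool

Trace:
  unify Int ~ Int
  unify Int ~ Int
  unify Bool ~ Bool
\y._ : a -> Int
\z._ : b -> Int
  unify a -> Int ~ b -> Int
  unify a ~ b
  unify Int ~ Int
let x : forall. b -> Int
  unify Bool ~ Bool
  unify Int ~ Int
  unify Int ~ Int
  unify Int ~ Int
  unify Int ~ Int
\u._ : c -> Bool
  unify c -> Bool ~ Bool -> d
  unify c ~ Bool
  unify Bool ~ d
_ _ : Bool
  unify Bool ~ Bool
  unify Int ~ Int
  unify Int ~ Int
  unify Bool ~ Bool
  unify Bool ~ Bool
  unify Int ~ Int
  unify Int ~ Int
  unify Int ~ Int
  unify Int ~ Int
  unify Int ~ Int
  unify Int ~ Int
let w : Bool
\p._ : e -> Bool
let v : forall. e -> Bool
  unify Int ~ Int
  unify Int ~ Int
  unify Bool ~ Bool
  unify Bool ~ Bool
let q : Bool
  unify Bool ~ Bool
s : f
\s._ : f -> f
  unify f -> f ~ Bool -> g
  unify f ~ Bool
  unify Bool ~ g
_ _ : Bool
let r : Bool
\t._ : h -> Int
  unify h -> Int ~ Bool -> i
  unify h ~ Bool
  unify Int ~ i
_ _ : Int
\b._ : j -> Int
  unify j -> Int ~ Bool -> k
  unify j ~ Bool
  unify Int ~ k
_ _ : Int
let a : Int
a : Int
  unify Int ~ Int
a : Int
  unify Int ~ Int
  unify Int ~ Int
  unify Int ~ Int
  unify Int ~ Int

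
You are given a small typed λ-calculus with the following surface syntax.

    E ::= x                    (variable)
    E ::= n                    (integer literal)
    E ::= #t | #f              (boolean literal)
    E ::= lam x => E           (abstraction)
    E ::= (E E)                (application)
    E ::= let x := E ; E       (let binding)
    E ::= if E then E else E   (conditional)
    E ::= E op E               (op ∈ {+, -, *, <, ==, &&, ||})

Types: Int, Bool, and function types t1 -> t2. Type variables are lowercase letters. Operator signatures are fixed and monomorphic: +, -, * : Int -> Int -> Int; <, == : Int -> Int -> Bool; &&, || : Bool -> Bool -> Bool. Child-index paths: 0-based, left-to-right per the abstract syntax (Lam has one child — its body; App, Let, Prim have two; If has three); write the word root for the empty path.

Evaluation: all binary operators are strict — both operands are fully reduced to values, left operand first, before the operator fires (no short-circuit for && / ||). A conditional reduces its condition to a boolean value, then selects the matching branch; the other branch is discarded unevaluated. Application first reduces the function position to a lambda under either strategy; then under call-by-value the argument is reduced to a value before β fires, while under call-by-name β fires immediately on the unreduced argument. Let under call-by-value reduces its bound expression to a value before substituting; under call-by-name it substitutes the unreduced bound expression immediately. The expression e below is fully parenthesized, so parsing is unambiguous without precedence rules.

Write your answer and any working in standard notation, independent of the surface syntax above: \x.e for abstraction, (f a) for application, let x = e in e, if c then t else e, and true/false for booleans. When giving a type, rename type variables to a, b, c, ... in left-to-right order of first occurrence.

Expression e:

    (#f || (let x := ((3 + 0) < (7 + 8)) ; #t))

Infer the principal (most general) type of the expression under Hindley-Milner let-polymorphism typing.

Answer: Bool

Derivation:
  unify Bool ~ Bool
  unify Int ~ Int
  unify Int ~ Int
  unify Int ~ Int
  unify Int ~ Int
  unify Int ~ Int
  unify Int ~ Int
let x : Bool
  unify Bool ~ Bool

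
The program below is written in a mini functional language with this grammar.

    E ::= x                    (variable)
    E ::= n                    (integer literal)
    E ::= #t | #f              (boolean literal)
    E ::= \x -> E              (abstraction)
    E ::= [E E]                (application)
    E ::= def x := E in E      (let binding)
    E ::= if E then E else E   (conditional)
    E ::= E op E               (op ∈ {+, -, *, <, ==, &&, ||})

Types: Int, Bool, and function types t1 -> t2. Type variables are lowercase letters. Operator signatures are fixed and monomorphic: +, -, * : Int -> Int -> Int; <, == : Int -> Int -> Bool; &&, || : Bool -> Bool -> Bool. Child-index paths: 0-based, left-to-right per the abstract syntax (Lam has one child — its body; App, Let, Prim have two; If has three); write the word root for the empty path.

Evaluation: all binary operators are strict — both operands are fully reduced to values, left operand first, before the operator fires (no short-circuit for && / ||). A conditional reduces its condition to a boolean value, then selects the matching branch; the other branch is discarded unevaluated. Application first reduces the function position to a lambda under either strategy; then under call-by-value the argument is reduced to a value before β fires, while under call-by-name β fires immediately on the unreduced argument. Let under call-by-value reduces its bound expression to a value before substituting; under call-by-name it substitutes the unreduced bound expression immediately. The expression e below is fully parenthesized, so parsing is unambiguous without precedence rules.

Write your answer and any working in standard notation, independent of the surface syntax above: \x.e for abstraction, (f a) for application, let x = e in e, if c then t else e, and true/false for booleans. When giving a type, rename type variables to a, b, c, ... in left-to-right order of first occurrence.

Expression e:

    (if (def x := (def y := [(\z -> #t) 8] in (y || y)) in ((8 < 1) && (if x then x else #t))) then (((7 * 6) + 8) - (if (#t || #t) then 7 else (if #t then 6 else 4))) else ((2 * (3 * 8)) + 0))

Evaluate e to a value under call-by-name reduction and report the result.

Answer: 48

Derivation:
step 0: (if (let x = (let y = ((\z.true) 8) in (y || y)) in ((8 < 1) && (if x then x else true))) then (((7 * 6) + 8) - (if (true || true) then 7 else (if true then 6 else 4))) else ((2 * (3 * 8)) + 0))
step 1: [let@0] (if ((8 < 1) && (if (let y = ((\z.true) 8) in (y || y)) then (let y = ((\z.true) 8) in (y || y)) else true)) then (((7 * 6) + 8) - (if (true || true) then 7 else (if true then 6 else 4))) else ((2 * (3 * 8)) + 0))
step 2: [delta@0.0] (if (false && (if (let y = ((\z.true) 8) in (y || y)) then (let y = ((\z.true) 8) in (y || y)) else true)) then (((7 * 6) + 8) - (if (true || true) then 7 else (if true then 6 else 4))) else ((2 * (3 * 8)) + 0))
step 3: [let@0.1.0] (if (false && (if (((\z.true) 8) || ((\z.true) 8)) then (let y = ((\z.true) 8) in (y || y)) else true)) then (((7 * 6) + 8) - (if (true || true) then 7 else (if true then 6 else 4))) else ((2 * (3 * 8)) + 0))
step 4: [beta@0.1.0.0] (if (false && (if (true || ((\z.true) 8)) then (let y = ((\z.true) 8) in (y || y)) else true)) then (((7 * 6) + 8) - (if (true || true) then 7 else (if true then 6 else 4))) else ((2 * (3 * 8)) + 0))
step 5: [beta@0.1.0.1] (if (false && (if (true || true) then (let y = ((\z.true) 8) in (y || y)) else true)) then (((7 * 6) + 8) - (if (true || true) then 7 else (if true then 6 else 4))) else ((2 * (3 * 8)) + 0))
step 6: [delta@0.1.0] (if (false && (if true then (let y = ((\z.true) 8) in (y || y)) else true)) then (((7 * 6) + 8) - (if (true || true) then 7 else (if true then 6 else 4))) else ((2 * (3 * 8)) + 0))
step 7: [if@0.1] (if (false && (let y = ((\z.true) 8) in (y || y))) then (((7 * 6) + 8) - (if (true || true) then 7 else (if true then 6 else 4))) else ((2 * (3 * 8)) + 0))
step 8: [let@0.1] (if (false && (((\z.true) 8) || ((\z.true) 8))) then (((7 * 6) + 8) - (if (true || true) then 7 else (if true then 6 else 4))) else ((2 * (3 * 8)) + 0))
step 9: [beta@0.1.0] (if (false && (true || ((\z.true) 8))) then (((7 * 6) + 8) - (if (true || true) then 7 else (if true then 6 else 4))) else ((2 * (3 * 8)) + 0))
step 10: [beta@0.1.1] (if (false && (true || true)) then (((7 * 6) + 8) - (if (true || true) then 7 else (if true then 6 else 4))) else ((2 * (3 * 8)) + 0))
step 11: [delta@0.1] (if (false && true) then (((7 * 6) + 8) - (if (true || true) then 7 else (if true then 6 else 4))) else ((2 * (3 * 8)) + 0))
step 12: [delta@0] (if false then (((7 * 6) + 8) - (if (true || true) then 7 else (if true then 6 else 4))) else ((2 * (3 * 8)) + 0))
step 13: [if@root] ((2 * (3 * 8)) + 0)
step 14: [delta@0.1] ((2 * 24) + 0)
step 15: [delta@0] (48 + 0)
step 16: [delta@root] 48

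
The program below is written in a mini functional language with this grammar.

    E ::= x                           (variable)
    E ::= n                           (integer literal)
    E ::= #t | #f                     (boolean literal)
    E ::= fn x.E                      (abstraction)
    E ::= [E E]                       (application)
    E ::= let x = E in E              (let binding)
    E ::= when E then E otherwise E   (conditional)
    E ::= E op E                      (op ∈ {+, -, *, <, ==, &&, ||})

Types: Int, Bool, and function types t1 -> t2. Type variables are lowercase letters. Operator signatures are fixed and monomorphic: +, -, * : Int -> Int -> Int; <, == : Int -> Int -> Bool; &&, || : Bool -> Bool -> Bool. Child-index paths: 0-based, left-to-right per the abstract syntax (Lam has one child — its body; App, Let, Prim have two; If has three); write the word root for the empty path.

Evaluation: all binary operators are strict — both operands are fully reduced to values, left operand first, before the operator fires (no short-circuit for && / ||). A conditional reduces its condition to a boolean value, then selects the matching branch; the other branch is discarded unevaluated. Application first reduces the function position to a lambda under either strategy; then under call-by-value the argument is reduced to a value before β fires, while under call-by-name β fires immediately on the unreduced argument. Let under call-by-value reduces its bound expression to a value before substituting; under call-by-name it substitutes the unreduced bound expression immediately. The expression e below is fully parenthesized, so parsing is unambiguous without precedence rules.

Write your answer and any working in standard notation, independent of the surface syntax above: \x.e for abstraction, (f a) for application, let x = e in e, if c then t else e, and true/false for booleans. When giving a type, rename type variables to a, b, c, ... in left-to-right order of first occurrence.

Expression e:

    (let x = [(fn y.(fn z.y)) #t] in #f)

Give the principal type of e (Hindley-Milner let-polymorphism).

Trace:
y : a
\z._ : b -> a
\y._ : a -> b -> a
  unify a -> b -> a ~ Bool -> c
  unify a ~ Bool
  unify b -> Bool ~ c
_ _ : b -> Bool
let x : forall. b -> Bool

Answer: Bool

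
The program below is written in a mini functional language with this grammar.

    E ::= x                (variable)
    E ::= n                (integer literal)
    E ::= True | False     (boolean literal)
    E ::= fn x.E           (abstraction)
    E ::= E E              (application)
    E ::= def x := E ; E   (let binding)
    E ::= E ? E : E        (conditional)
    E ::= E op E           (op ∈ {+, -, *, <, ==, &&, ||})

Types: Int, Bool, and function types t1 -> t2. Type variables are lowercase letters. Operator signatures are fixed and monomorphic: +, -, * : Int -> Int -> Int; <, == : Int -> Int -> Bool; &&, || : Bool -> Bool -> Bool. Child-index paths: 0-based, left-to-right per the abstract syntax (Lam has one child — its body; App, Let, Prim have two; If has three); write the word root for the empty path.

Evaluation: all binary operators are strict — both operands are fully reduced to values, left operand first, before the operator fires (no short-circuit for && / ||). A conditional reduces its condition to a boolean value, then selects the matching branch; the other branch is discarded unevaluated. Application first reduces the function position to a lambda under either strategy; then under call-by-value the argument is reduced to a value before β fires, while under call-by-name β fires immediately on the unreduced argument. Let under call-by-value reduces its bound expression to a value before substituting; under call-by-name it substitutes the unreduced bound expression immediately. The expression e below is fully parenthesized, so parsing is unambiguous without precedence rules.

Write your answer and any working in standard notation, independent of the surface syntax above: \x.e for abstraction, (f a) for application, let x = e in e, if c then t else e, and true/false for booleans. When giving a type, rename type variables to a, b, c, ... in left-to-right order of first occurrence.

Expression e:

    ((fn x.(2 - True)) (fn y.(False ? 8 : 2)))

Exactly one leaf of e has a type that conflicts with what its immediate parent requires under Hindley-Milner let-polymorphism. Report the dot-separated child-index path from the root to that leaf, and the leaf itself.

Trace:
  unify Int ~ Int
  unify Bool ~ Int
  FAIL: mismatch Bool ~ Int

Answer: 0.0.1 : true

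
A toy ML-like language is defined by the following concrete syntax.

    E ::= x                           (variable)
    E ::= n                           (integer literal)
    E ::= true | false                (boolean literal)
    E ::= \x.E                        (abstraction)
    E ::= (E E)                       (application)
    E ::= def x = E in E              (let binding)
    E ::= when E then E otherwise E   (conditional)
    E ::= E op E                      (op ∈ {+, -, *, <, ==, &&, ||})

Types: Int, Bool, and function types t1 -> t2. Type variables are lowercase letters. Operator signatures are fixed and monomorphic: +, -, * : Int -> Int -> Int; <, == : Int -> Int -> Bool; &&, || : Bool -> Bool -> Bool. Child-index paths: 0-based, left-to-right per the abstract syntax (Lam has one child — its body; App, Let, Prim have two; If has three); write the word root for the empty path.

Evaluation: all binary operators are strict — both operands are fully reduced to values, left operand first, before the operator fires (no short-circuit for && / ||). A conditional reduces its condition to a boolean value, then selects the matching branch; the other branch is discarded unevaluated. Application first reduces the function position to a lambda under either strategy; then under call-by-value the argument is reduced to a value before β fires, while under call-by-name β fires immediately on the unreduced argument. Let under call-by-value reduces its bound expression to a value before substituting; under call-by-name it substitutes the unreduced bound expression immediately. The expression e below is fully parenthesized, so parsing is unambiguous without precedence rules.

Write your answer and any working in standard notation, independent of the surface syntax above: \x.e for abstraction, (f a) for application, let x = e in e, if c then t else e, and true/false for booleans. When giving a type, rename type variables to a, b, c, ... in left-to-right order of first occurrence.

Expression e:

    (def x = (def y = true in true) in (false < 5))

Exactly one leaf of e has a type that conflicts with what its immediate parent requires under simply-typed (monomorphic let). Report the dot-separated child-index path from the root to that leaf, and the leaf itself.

Trace:
let y : Bool
let x : Bool
  unify Bool ~ Int
  FAIL: mismatch Bool ~ Int

Answer: 1.0 : false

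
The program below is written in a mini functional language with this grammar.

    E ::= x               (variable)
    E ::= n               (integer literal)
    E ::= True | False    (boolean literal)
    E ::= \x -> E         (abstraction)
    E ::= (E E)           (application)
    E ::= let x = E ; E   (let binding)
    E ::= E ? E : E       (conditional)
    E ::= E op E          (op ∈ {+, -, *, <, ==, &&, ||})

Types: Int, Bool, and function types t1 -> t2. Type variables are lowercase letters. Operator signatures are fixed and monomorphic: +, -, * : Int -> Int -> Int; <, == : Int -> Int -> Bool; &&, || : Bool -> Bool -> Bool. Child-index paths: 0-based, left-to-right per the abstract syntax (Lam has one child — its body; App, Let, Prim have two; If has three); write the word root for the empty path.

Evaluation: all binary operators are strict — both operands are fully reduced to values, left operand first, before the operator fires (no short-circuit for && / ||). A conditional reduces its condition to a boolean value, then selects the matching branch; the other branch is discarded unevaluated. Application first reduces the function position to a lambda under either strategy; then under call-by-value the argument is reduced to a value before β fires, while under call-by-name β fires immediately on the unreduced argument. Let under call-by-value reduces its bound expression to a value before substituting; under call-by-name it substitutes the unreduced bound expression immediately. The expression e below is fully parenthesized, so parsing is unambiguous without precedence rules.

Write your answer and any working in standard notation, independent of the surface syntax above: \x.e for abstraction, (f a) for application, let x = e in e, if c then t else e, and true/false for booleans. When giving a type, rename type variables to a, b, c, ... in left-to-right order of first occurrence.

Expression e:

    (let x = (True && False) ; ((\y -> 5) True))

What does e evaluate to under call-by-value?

Derivation:
step 0: (let x = (true && false) in ((\y.5) true))
step 1: [delta@0] (let x = false in ((\y.5) true))
step 2: [let@root] ((\y.5) true)
step 3: [beta@root] 5

Answer: 5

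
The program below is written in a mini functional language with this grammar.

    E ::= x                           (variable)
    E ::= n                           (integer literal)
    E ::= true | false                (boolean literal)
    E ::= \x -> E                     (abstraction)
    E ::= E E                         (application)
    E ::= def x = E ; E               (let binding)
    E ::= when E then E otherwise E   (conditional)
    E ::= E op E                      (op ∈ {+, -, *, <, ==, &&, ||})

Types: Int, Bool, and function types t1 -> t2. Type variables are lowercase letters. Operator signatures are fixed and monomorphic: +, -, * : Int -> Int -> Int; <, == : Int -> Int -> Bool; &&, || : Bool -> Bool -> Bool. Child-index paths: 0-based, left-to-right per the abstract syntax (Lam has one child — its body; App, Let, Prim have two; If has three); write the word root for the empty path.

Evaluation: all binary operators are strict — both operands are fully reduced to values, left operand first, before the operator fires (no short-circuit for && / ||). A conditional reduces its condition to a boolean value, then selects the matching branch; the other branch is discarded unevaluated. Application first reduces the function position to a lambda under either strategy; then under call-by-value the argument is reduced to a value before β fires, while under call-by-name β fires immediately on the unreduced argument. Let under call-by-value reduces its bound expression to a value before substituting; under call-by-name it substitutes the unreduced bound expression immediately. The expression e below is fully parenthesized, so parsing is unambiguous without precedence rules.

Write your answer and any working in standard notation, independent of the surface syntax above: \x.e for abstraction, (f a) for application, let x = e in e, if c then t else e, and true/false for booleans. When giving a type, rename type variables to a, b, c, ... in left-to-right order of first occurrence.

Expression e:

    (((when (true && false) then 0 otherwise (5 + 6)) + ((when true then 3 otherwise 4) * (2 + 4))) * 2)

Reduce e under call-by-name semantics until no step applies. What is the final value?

Trace:
step 0: (((if (true && false) then 0 else (5 + 6)) + ((if true then 3 else 4) * (2 + 4))) * 2)
step 1: [delta@0.0.0] (((if false then 0 else (5 + 6)) + ((if true then 3 else 4) * (2 + 4))) * 2)
step 2: [if@0.0] (((5 + 6) + ((if true then 3 else 4) * (2 + 4))) * 2)
step 3: [delta@0.0] ((11 + ((if true then 3 else 4) * (2 + 4))) * 2)
step 4: [if@0.1.0] ((11 + (3 * (2 + 4))) * 2)
step 5: [delta@0.1.1] ((11 + (3 * 6)) * 2)
step 6: [delta@0.1] ((11 + 18) * 2)
step 7: [delta@0] (29 * 2)
step 8: [delta@root] 58

Answer: 58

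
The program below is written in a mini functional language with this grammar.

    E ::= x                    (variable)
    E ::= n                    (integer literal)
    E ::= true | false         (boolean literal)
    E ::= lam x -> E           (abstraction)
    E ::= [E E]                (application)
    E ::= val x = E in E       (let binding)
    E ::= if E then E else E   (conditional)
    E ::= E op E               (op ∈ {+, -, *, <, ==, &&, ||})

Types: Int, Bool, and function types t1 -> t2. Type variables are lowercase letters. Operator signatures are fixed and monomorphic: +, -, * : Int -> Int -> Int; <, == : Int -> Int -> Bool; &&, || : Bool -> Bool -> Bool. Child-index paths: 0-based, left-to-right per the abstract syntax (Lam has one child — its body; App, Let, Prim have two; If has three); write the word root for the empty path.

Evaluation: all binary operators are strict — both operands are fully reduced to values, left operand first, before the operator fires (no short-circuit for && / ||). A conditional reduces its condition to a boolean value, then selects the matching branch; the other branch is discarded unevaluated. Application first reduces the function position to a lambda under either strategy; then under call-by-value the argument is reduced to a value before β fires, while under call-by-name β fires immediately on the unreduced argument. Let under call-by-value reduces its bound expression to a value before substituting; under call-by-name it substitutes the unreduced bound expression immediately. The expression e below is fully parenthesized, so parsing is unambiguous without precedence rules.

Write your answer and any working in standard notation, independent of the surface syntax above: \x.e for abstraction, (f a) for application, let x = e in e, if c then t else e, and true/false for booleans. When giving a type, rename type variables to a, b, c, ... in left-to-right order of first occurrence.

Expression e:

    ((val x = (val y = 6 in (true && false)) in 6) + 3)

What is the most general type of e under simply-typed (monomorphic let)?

Trace:
let y : Int
  unify Bool ~ Bool
  unify Bool ~ Bool
let x : Bool
  unify Int ~ Int
  unify Int ~ Int

Answer: Int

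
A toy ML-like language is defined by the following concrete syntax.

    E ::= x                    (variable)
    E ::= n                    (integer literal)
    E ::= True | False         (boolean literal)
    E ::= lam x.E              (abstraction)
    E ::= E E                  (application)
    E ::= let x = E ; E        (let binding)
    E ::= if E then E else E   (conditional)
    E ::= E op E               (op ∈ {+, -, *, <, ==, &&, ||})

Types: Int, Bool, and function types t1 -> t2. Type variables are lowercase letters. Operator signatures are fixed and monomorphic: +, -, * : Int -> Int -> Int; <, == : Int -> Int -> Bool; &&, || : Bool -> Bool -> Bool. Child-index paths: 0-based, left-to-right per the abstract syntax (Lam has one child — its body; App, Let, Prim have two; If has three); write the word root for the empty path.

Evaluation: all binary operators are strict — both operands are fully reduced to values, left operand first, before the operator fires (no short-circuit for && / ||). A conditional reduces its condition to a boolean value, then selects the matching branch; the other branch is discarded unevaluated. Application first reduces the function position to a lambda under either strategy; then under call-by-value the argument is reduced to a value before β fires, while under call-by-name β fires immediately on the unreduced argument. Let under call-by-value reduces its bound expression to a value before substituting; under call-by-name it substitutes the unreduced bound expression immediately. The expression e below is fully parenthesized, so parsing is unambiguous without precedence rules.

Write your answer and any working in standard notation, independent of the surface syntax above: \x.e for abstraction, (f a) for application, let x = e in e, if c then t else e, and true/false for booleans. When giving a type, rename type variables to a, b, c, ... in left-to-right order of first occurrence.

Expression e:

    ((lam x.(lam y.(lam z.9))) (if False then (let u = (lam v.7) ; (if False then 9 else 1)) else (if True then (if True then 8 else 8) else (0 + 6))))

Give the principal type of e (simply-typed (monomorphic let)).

Working:
\z._ : c -> Int
\y._ : b -> c -> Int
\x._ : a -> b -> c -> Int
  unify Bool ~ Bool
\v._ : d -> Int
let u : d -> Int
  unify Bool ~ Bool
  unify Int ~ Int
  unify Bool ~ Bool
  unify Bool ~ Bool
  unify Int ~ Int
  unify Int ~ Int
  unify Int ~ Int
  unify Int ~ Int
  unify Int ~ Int
  unify a -> b -> c -> Int ~ Int -> e
  unify a ~ Int
  unify b -> c -> Int ~ e
_ _ : b -> c -> Int

Answer: a -> b -> Int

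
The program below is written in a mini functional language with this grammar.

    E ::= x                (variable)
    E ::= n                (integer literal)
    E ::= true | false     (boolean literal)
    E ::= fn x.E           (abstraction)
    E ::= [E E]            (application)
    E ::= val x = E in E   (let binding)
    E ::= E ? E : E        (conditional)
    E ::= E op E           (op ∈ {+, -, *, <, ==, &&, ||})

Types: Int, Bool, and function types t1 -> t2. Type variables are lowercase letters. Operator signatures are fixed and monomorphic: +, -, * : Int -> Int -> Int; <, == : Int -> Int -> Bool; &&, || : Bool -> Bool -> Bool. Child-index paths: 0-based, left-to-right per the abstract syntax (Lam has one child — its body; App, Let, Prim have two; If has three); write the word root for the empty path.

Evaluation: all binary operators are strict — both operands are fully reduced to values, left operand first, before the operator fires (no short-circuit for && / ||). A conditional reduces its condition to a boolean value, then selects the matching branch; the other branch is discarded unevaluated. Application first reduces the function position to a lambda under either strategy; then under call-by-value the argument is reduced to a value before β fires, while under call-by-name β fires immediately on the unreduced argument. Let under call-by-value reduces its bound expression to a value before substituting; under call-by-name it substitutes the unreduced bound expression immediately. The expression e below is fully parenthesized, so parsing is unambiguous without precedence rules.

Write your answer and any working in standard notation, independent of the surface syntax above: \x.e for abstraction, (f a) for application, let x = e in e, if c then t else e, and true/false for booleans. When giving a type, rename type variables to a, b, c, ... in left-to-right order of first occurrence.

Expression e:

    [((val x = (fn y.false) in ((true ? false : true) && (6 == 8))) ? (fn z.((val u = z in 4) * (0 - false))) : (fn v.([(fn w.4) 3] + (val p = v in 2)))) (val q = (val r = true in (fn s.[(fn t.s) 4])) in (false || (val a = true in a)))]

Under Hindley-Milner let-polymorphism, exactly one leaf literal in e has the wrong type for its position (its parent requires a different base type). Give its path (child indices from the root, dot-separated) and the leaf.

Working:
\y._ : a -> Bool
let x : forall. a -> Bool
  unify Bool ~ Bool
  unify Bool ~ Bool
  unify Bool ~ Bool
  unify Int ~ Int
  unify Int ~ Int
  unify Bool ~ Bool
  unify Bool ~ Bool
z : b
let u : b
  unify Int ~ Int
  unify Int ~ Int
  unify Bool ~ Int
  FAIL: mismatch Bool ~ Int

Answer: 0.1.0.1.1 : false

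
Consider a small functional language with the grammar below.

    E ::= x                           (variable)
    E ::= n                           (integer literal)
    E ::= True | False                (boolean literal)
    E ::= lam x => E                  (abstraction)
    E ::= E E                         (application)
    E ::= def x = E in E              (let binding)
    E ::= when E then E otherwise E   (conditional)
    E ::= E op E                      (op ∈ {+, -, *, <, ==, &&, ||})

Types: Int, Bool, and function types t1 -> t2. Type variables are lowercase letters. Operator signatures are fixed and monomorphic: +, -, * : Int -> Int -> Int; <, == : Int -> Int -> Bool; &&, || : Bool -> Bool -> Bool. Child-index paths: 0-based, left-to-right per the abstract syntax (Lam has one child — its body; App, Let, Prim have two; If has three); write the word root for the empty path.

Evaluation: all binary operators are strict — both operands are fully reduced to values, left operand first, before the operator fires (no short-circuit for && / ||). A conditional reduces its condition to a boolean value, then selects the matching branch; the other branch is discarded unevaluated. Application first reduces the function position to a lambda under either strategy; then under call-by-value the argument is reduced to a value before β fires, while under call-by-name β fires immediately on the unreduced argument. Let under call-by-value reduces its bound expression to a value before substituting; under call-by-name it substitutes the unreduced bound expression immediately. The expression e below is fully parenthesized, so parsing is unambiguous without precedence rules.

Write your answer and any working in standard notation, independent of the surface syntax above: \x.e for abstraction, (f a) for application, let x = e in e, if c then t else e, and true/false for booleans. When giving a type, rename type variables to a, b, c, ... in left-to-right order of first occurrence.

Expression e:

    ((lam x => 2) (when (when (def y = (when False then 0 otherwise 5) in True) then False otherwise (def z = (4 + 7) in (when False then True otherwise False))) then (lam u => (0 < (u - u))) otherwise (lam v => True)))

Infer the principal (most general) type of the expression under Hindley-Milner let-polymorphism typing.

Answer: Int

Trace:
\x._ : a -> Int
  unify Bool ~ Bool
  unify Int ~ Int
let y : Int
  unify Bool ~ Bool
  unify Int ~ Int
  unify Int ~ Int
let z : Int
  unify Bool ~ Bool
  unify Bool ~ Bool
  unify Bool ~ Bool
  unify Bool ~ Bool
  unify Int ~ Int
u : b
  unify b ~ Int
u : Int
  unify Int ~ Int
  unify Int ~ Int
\u._ : Int -> Bool
\v._ : c -> Bool
  unify Int -> Bool ~ c -> Bool
  unify Int ~ c
  unify Bool ~ Bool
  unify a -> Int ~ (Int -> Bool) -> d
  unify a ~ Int -> Bool
  unify Int ~ d
_ _ : Int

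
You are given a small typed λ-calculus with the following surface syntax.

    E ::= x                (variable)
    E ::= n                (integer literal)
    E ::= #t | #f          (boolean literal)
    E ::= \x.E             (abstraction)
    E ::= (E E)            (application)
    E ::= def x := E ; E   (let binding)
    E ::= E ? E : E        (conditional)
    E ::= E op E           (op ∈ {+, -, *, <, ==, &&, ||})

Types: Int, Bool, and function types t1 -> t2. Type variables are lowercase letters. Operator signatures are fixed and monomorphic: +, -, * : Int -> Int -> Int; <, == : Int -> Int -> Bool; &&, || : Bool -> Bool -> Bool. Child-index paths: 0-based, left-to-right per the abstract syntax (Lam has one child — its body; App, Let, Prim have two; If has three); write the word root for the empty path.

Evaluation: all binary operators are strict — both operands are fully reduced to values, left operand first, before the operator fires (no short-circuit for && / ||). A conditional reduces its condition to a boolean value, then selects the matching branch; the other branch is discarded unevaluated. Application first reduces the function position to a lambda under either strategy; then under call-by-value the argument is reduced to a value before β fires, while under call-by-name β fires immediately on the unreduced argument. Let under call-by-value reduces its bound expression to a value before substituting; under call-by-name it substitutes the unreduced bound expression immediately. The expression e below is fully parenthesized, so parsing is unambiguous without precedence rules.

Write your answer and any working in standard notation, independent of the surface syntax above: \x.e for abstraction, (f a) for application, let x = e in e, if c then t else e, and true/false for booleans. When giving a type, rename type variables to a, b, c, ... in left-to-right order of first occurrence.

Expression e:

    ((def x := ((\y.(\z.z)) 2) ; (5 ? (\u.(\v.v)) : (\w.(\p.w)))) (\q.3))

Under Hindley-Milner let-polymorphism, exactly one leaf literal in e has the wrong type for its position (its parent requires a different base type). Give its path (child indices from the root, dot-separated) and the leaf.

Answer: 0.1.0 : 5

Derivation:
z : b
\z._ : b -> b
\y._ : a -> b -> b
  unify a -> b -> b ~ Int -> c
  unify a ~ Int
  unify b -> b ~ c
_ _ : b -> b
let x : forall. b -> b
  unify Int ~ Bool
  FAIL: mismatch Int ~ Bool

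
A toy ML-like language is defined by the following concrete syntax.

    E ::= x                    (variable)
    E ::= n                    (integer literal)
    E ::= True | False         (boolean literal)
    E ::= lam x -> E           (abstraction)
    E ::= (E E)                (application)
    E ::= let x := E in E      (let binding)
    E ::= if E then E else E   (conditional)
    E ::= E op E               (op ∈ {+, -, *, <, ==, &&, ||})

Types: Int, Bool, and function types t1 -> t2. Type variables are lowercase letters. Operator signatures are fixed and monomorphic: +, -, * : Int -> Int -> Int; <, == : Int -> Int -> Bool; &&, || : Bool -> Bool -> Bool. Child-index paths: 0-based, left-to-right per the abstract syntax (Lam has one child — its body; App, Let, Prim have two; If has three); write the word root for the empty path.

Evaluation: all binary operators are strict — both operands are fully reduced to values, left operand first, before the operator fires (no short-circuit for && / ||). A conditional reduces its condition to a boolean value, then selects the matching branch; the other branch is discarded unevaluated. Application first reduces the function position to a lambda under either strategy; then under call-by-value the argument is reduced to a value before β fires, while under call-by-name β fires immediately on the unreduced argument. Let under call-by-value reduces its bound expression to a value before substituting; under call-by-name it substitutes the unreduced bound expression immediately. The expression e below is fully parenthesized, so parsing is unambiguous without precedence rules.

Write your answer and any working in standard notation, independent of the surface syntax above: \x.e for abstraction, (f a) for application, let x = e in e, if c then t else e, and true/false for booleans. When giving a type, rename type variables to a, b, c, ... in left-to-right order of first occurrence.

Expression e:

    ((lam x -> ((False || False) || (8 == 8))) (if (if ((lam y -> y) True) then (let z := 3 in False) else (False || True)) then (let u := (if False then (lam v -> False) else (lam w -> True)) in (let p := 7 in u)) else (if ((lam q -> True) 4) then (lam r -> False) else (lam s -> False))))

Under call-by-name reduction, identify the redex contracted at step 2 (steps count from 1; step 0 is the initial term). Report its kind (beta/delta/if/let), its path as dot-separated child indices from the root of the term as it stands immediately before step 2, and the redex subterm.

Derivation:
step 0: ((\x.((false || false) || (8 == 8))) (if (if ((\y.y) true) then (let z = 3 in false) else (false || true)) then (let u = (if false then (\v.false) else (\w.true)) in (let p = 7 in u)) else (if ((\q.true) 4) then (\r.false) else (\s.false))))
step 1: [beta@root] ((false || false) || (8 == 8))
step 2: [delta@0] (false || (8 == 8))

Answer: delta at 0 : (false || false)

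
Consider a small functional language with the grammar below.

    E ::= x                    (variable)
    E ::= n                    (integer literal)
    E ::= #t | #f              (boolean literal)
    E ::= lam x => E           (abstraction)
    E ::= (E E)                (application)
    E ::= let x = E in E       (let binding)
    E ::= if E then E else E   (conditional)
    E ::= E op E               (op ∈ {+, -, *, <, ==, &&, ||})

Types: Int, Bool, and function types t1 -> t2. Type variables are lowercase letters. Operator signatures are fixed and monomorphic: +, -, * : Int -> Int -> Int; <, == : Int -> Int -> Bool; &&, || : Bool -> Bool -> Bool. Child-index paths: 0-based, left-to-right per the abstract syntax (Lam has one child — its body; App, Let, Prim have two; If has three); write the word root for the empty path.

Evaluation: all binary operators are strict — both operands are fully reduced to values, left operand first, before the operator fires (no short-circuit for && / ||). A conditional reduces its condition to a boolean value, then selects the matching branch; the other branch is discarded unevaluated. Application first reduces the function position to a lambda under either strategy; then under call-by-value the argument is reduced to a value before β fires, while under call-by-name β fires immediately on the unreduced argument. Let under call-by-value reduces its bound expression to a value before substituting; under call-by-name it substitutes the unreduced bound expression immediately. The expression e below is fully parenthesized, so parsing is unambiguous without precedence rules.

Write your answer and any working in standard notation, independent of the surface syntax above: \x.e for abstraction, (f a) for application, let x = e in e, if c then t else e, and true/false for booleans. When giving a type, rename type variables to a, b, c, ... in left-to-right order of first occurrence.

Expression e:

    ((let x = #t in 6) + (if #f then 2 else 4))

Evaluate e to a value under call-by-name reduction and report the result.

Trace:
step 0: ((let x = true in 6) + (if false then 2 else 4))
step 1: [let@0] (6 + (if false then 2 else 4))
step 2: [if@1] (6 + 4)
step 3: [delta@root] 10

Answer: 10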